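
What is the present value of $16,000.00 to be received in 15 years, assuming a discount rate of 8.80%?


Present value formula: PV = FV / (1 + r)^t
PV = $16,000.00 / (1 + 0.088)^15
PV = $16,000.00 / 3.543508
PV = $4,515.30

PV = FV / (1 + r)^t = $4,515.30


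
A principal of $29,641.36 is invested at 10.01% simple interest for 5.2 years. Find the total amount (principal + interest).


Total amount formula: A = P(1 + rt) = P + P·r·t
Interest: I = P × r × t = $29,641.36 × 0.1001 × 5.2 = $15,428.92
A = P + I = $29,641.36 + $15,428.92 = $45,070.28

A = P + I = P(1 + rt) = $45,070.28


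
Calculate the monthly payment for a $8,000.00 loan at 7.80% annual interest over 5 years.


Loan payment formula: PMT = PV × r / (1 − (1 + r)^(−n))
Monthly rate r = 0.078/12 = 0.0065, n = 60 months
Denominator: 1 − (1 + 0.078/12)^(−60) = 0.322088
PMT = $8,000.00 × (0.078/12) / 0.322088
PMT = $161.45 per month

PMT = PV × r / (1-(1+r)^(-n)) = $161.45/month


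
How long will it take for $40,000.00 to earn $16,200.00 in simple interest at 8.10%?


Rearrange the simple interest formula for t:
I = P × r × t  ⇒  t = I / (P × r)
t = $16,200.00 / ($40,000.00 × 0.081)
t = 5

t = I/(P×r) = 5 years


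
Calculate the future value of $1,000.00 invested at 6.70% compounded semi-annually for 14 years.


Compound interest formula: A = P(1 + r/n)^(nt)
A = $1,000.00 × (1 + 0.067/2)^(2 × 14)
Growth factor: (1 + 0.067/2)^28 = 2.515901
A = $1,000.00 × 2.515901
A = $2,515.90

A = P(1 + r/n)^(nt) = $2,515.90


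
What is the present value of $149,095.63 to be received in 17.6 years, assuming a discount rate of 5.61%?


Present value formula: PV = FV / (1 + r)^t
PV = $149,095.63 / (1 + 0.0561)^17.6
PV = $149,095.63 / 2.613417
PV = $57,050.07

PV = FV / (1 + r)^t = $57,050.07


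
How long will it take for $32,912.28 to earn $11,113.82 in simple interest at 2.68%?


Rearrange the simple interest formula for t:
I = P × r × t  ⇒  t = I / (P × r)
t = $11,113.82 / ($32,912.28 × 0.0268)
t = 12.6

t = I/(P×r) = 12.6 years


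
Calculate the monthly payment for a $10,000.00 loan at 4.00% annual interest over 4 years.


Loan payment formula: PMT = PV × r / (1 − (1 + r)^(−n))
Monthly rate r = 0.04/12 ≈ 0.00333333, n = 48 months
Denominator: 1 − (1 + 0.04/12)^(−48) = 0.147629
PMT = $10,000.00 × (0.04/12) / 0.147629
PMT = $225.79 per month

PMT = PV × r / (1-(1+r)^(-n)) = $225.79/month


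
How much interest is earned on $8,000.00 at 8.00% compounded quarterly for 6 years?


Compound interest earned = final amount − principal.
A = P(1 + r/n)^(nt) = $8,000.00 × (1 + 0.08/4)^(4 × 6) = $12,867.50
Interest = A − P = $12,867.50 − $8,000.00 = $4,867.50

Interest = A - P = $4,867.50


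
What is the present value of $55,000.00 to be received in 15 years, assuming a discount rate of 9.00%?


Present value formula: PV = FV / (1 + r)^t
PV = $55,000.00 / (1 + 0.09)^15
PV = $55,000.00 / 3.642482
PV = $15,099.59

PV = FV / (1 + r)^t = $15,099.59


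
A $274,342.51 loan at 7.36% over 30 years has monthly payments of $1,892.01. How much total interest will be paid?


Total paid over the life of the loan = PMT × n.
Total paid = $1,892.01 × 360 = $681,123.60
Total interest = total paid − principal = $681,123.60 − $274,342.51 = $406,781.09

Total interest = (PMT × n) - PV = $406,781.09


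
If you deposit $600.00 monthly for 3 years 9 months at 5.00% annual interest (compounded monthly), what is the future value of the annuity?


Future value of an ordinary annuity: FV = PMT × ((1 + r)^n − 1) / r
Monthly rate r = 0.05/12 ≈ 0.00416667, n = 45
FV = $600.00 × ((1 + 0.05/12)^45 − 1) / (0.05/12)
FV = $600.00 × 49.382511
FV = $29,629.51

FV = PMT × ((1+r)^n - 1)/r = $29,629.51


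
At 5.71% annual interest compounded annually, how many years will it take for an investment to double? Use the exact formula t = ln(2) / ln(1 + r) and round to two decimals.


Doubling condition: (1 + r)^t = 2
Take ln of both sides: t × ln(1 + r) = ln(2)
t = ln(2) / ln(1 + r)
t = 0.693147 / 0.055529
t = 12.48

t = ln(2) / ln(1 + r) = 12.48 years


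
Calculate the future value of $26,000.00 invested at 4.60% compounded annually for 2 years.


Compound interest formula: A = P(1 + r/n)^(nt)
A = $26,000.00 × (1 + 0.046/1)^(1 × 2)
Growth factor: (1 + 0.046/1)^2 = 1.094116
A = $26,000.00 × 1.094116
A = $28,447.02

A = P(1 + r/n)^(nt) = $28,447.02


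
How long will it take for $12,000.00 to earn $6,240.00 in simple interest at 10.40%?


Rearrange the simple interest formula for t:
I = P × r × t  ⇒  t = I / (P × r)
t = $6,240.00 / ($12,000.00 × 0.104)
t = 5

t = I/(P×r) = 5 years


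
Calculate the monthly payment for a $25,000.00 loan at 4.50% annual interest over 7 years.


Loan payment formula: PMT = PV × r / (1 − (1 + r)^(−n))
Monthly rate r = 0.045/12 = 0.00375, n = 84 months
Denominator: 1 − (1 + 0.045/12)^(−84) = 0.269781
PMT = $25,000.00 × (0.045/12) / 0.269781
PMT = $347.50 per month

PMT = PV × r / (1-(1+r)^(-n)) = $347.50/month


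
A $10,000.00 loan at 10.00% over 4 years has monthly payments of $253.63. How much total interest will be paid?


Total paid over the life of the loan = PMT × n.
Total paid = $253.63 × 48 = $12,174.24
Total interest = total paid − principal = $12,174.24 − $10,000.00 = $2,174.24

Total interest = (PMT × n) - PV = $2,174.24


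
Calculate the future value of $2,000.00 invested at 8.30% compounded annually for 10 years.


Compound interest formula: A = P(1 + r/n)^(nt)
A = $2,000.00 × (1 + 0.083/1)^(1 × 10)
Growth factor: (1 + 0.083/1)^10 = 2.219650
A = $2,000.00 × 2.219650
A = $4,439.30

A = P(1 + r/n)^(nt) = $4,439.30


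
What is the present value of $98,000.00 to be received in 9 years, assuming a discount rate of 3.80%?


Present value formula: PV = FV / (1 + r)^t
PV = $98,000.00 / (1 + 0.038)^9
PV = $98,000.00 / 1.3988662
PV = $70,056.74

PV = FV / (1 + r)^t = $70,056.74


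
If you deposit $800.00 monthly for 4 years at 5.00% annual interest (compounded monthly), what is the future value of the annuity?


Future value of an ordinary annuity: FV = PMT × ((1 + r)^n − 1) / r
Monthly rate r = 0.05/12 ≈ 0.00416667, n = 48
FV = $800.00 × ((1 + 0.05/12)^48 − 1) / (0.05/12)
FV = $800.00 × 53.014885
FV = $42,411.91

FV = PMT × ((1+r)^n - 1)/r = $42,411.91


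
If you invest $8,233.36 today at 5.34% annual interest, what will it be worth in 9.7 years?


Future value formula: FV = PV × (1 + r)^t
FV = $8,233.36 × (1 + 0.0534)^9.7
FV = $8,233.36 × 1.656362
FV = $13,637.42

FV = PV × (1 + r)^t = $13,637.42


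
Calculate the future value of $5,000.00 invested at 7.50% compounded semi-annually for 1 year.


Compound interest formula: A = P(1 + r/n)^(nt)
A = $5,000.00 × (1 + 0.075/2)^(2 × 1)
Growth factor: (1 + 0.075/2)^2 = 1.076406
A = $5,000.00 × 1.076406
A = $5,382.03

A = P(1 + r/n)^(nt) = $5,382.03


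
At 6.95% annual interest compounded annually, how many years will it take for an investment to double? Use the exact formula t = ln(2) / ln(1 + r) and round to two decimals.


Doubling condition: (1 + r)^t = 2
Take ln of both sides: t × ln(1 + r) = ln(2)
t = ln(2) / ln(1 + r)
t = 0.693147 / 0.067191
t = 10.32

t = ln(2) / ln(1 + r) = 10.32 years


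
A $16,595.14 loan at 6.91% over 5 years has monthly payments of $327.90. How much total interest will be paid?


Total paid over the life of the loan = PMT × n.
Total paid = $327.90 × 60 = $19,674.00
Total interest = total paid − principal = $19,674.00 − $16,595.14 = $3,078.86

Total interest = (PMT × n) - PV = $3,078.86


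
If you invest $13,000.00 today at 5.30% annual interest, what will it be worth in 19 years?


Future value formula: FV = PV × (1 + r)^t
FV = $13,000.00 × (1 + 0.053)^19
FV = $13,000.00 × 2.66771268
FV = $34,680.26

FV = PV × (1 + r)^t = $34,680.26


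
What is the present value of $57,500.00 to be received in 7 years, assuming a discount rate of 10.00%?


Present value formula: PV = FV / (1 + r)^t
PV = $57,500.00 / (1 + 0.1)^7
PV = $57,500.00 / 1.948717
PV = $29,506.59

PV = FV / (1 + r)^t = $29,506.59


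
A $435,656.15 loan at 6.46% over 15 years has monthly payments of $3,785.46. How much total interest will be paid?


Total paid over the life of the loan = PMT × n.
Total paid = $3,785.46 × 180 = $681,382.80
Total interest = total paid − principal = $681,382.80 − $435,656.15 = $245,726.65

Total interest = (PMT × n) - PV = $245,726.65


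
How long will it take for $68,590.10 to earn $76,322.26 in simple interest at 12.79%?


Rearrange the simple interest formula for t:
I = P × r × t  ⇒  t = I / (P × r)
t = $76,322.26 / ($68,590.10 × 0.1279)
t = 8.7

t = I/(P×r) = 8.7 years


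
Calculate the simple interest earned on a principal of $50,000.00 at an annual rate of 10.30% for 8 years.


Simple interest formula: I = P × r × t
I = $50,000.00 × 0.103 × 8
I = $41,200.00

I = P × r × t = $41,200.00


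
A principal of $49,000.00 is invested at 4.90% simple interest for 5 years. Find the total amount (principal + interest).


Total amount formula: A = P(1 + rt) = P + P·r·t
Interest: I = P × r × t = $49,000.00 × 0.049 × 5 = $12,005.00
A = P + I = $49,000.00 + $12,005.00 = $61,005.00

A = P + I = P(1 + rt) = $61,005.00


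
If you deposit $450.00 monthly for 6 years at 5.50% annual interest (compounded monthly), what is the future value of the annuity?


Future value of an ordinary annuity: FV = PMT × ((1 + r)^n − 1) / r
Monthly rate r = 0.055/12 ≈ 0.00458333, n = 72
FV = $450.00 × ((1 + 0.055/12)^72 − 1) / (0.055/12)
FV = $450.00 × 85.073412
FV = $38,283.04

FV = PMT × ((1+r)^n - 1)/r = $38,283.04


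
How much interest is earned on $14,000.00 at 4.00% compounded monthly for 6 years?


Compound interest earned = final amount − principal.
A = P(1 + r/n)^(nt) = $14,000.00 × (1 + 0.04/12)^(12 × 6) = $17,790.39
Interest = A − P = $17,790.39 − $14,000.00 = $3,790.39

Interest = A - P = $3,790.39


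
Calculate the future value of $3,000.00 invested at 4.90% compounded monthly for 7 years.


Compound interest formula: A = P(1 + r/n)^(nt)
A = $3,000.00 × (1 + 0.049/12)^(12 × 7)
Growth factor: (1 + 0.049/12)^84 = 1.40818495
A = $3,000.00 × 1.40818495
A = $4,224.55

A = P(1 + r/n)^(nt) = $4,224.55


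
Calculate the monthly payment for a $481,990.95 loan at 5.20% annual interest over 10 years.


Loan payment formula: PMT = PV × r / (1 − (1 + r)^(−n))
Monthly rate r = 0.052/12 ≈ 0.00433333, n = 120 months
Denominator: 1 − (1 + 0.052/12)^(−120) = 0.404811
PMT = $481,990.95 × (0.052/12) / 0.404811
PMT = $5,159.51 per month

PMT = PV × r / (1-(1+r)^(-n)) = $5,159.51/month


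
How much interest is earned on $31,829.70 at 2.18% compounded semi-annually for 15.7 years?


Compound interest earned = final amount − principal.
A = P(1 + r/n)^(nt) = $31,829.70 × (1 + 0.0218/2)^(2 × 15.7) = $44,737.32
Interest = A − P = $44,737.32 − $31,829.70 = $12,907.62

Interest = A - P = $12,907.62


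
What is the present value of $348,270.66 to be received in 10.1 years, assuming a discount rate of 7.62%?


Present value formula: PV = FV / (1 + r)^t
PV = $348,270.66 / (1 + 0.0762)^10.1
PV = $348,270.66 / 2.0995159
PV = $165,881.41

PV = FV / (1 + r)^t = $165,881.41


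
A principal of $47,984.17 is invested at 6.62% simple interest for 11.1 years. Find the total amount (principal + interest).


Total amount formula: A = P(1 + rt) = P + P·r·t
Interest: I = P × r × t = $47,984.17 × 0.0662 × 11.1 = $35,259.73
A = P + I = $47,984.17 + $35,259.73 = $83,243.90

A = P + I = P(1 + rt) = $83,243.90


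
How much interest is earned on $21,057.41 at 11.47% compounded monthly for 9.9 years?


Compound interest earned = final amount − principal.
A = P(1 + r/n)^(nt) = $21,057.41 × (1 + 0.1147/12)^(12 × 9.9) = $65,195.47
Interest = A − P = $65,195.47 − $21,057.41 = $44,138.06

Interest = A - P = $44,138.06


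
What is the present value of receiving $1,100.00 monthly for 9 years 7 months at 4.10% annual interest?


Present value of an ordinary annuity: PV = PMT × (1 − (1 + r)^(−n)) / r
Monthly rate r = 0.041/12 ≈ 0.00341667, n = 115
PV = $1,100.00 × (1 − (1 + 0.041/12)^(−115)) / (0.041/12)
PV = $1,100.00 × 94.964703
PV = $104,461.17

PV = PMT × (1-(1+r)^(-n))/r = $104,461.17


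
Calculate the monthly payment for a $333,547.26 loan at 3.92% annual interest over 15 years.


Loan payment formula: PMT = PV × r / (1 − (1 + r)^(−n))
Monthly rate r = 0.0392/12 ≈ 0.00326667, n = 180 months
Denominator: 1 − (1 + 0.0392/12)^(−180) = 0.444030
PMT = $333,547.26 × (0.0392/12) / 0.444030
PMT = $2,453.86 per month

PMT = PV × r / (1-(1+r)^(-n)) = $2,453.86/month


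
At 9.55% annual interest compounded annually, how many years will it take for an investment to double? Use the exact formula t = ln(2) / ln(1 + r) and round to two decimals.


Doubling condition: (1 + r)^t = 2
Take ln of both sides: t × ln(1 + r) = ln(2)
t = ln(2) / ln(1 + r)
t = 0.693147 / 0.091211
t = 7.60

t = ln(2) / ln(1 + r) = 7.60 years


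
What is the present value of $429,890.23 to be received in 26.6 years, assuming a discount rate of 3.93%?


Present value formula: PV = FV / (1 + r)^t
PV = $429,890.23 / (1 + 0.0393)^26.6
PV = $429,890.23 / 2.788102
PV = $154,187.41

PV = FV / (1 + r)^t = $154,187.41


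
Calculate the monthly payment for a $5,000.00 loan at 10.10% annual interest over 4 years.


Loan payment formula: PMT = PV × r / (1 − (1 + r)^(−n))
Monthly rate r = 0.101/12 ≈ 0.00841667, n = 48 months
Denominator: 1 − (1 + 0.101/12)^(−48) = 0.331226
PMT = $5,000.00 × (0.101/12) / 0.331226
PMT = $127.05 per month

PMT = PV × r / (1-(1+r)^(-n)) = $127.05/month


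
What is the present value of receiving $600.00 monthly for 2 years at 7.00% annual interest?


Present value of an ordinary annuity: PV = PMT × (1 − (1 + r)^(−n)) / r
Monthly rate r = 0.07/12 ≈ 0.00583333, n = 24
PV = $600.00 × (1 − (1 + 0.07/12)^(−24)) / (0.07/12)
PV = $600.00 × 22.335099
PV = $13,401.06

PV = PMT × (1-(1+r)^(-n))/r = $13,401.06


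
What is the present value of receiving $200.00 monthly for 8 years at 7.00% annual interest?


Present value of an ordinary annuity: PV = PMT × (1 − (1 + r)^(−n)) / r
Monthly rate r = 0.07/12 ≈ 0.00583333, n = 96
PV = $200.00 × (1 − (1 + 0.07/12)^(−96)) / (0.07/12)
PV = $200.00 × 73.347569
PV = $14,669.51

PV = PMT × (1-(1+r)^(-n))/r = $14,669.51


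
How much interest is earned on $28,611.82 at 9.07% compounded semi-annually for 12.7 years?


Compound interest earned = final amount − principal.
A = P(1 + r/n)^(nt) = $28,611.82 × (1 + 0.0907/2)^(2 × 12.7) = $88,265.96
Interest = A − P = $88,265.96 − $28,611.82 = $59,654.14

Interest = A - P = $59,654.14


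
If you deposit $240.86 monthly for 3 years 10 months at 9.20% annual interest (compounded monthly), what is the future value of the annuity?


Future value of an ordinary annuity: FV = PMT × ((1 + r)^n − 1) / r
Monthly rate r = 0.092/12 ≈ 0.00766667, n = 46
FV = $240.86 × ((1 + 0.092/12)^46 − 1) / (0.092/12)
FV = $240.86 × 54.905778
FV = $13,224.61

FV = PMT × ((1+r)^n - 1)/r = $13,224.61


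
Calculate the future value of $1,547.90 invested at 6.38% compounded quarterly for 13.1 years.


Compound interest formula: A = P(1 + r/n)^(nt)
A = $1,547.90 × (1 + 0.0638/4)^(4 × 13.1)
Growth factor: (1 + 0.0638/4)^52.4 = 2.291450
A = $1,547.90 × 2.291450
A = $3,546.94

A = P(1 + r/n)^(nt) = $3,546.94


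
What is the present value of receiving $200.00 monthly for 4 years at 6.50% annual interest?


Present value of an ordinary annuity: PV = PMT × (1 − (1 + r)^(−n)) / r
Monthly rate r = 0.065/12 ≈ 0.00541667, n = 48
PV = $200.00 × (1 − (1 + 0.065/12)^(−48)) / (0.065/12)
PV = $200.00 × 42.167488
PV = $8,433.50

PV = PMT × (1-(1+r)^(-n))/r = $8,433.50


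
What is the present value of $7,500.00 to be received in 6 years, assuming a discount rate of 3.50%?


Present value formula: PV = FV / (1 + r)^t
PV = $7,500.00 / (1 + 0.035)^6
PV = $7,500.00 / 1.2292553
PV = $6,101.25

PV = FV / (1 + r)^t = $6,101.25


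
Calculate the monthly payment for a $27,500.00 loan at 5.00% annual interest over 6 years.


Loan payment formula: PMT = PV × r / (1 − (1 + r)^(−n))
Monthly rate r = 0.05/12 ≈ 0.00416667, n = 72 months
Denominator: 1 − (1 + 0.05/12)^(−72) = 0.258720
PMT = $27,500.00 × (0.05/12) / 0.258720
PMT = $442.89 per month

PMT = PV × r / (1-(1+r)^(-n)) = $442.89/month


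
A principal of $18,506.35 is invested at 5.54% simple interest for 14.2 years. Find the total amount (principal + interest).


Total amount formula: A = P(1 + rt) = P + P·r·t
Interest: I = P × r × t = $18,506.35 × 0.0554 × 14.2 = $14,558.58
A = P + I = $18,506.35 + $14,558.58 = $33,064.93

A = P + I = P(1 + rt) = $33,064.93


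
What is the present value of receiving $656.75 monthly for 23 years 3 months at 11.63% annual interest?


Present value of an ordinary annuity: PV = PMT × (1 − (1 + r)^(−n)) / r
Monthly rate r = 0.1163/12 ≈ 0.00969167, n = 279
PV = $656.75 × (1 − (1 + 0.1163/12)^(−279)) / (0.1163/12)
PV = $656.75 × 96.184068
PV = $63,168.89

PV = PMT × (1-(1+r)^(-n))/r = $63,168.89


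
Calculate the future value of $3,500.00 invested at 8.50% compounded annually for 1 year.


Compound interest formula: A = P(1 + r/n)^(nt)
A = $3,500.00 × (1 + 0.085/1)^(1 × 1)
Growth factor: (1 + 0.085/1)^1 = 1.085000
A = $3,500.00 × 1.085000
A = $3,797.50

A = P(1 + r/n)^(nt) = $3,797.50


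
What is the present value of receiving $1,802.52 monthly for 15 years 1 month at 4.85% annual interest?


Present value of an ordinary annuity: PV = PMT × (1 − (1 + r)^(−n)) / r
Monthly rate r = 0.0485/12 ≈ 0.00404167, n = 181
PV = $1,802.52 × (1 − (1 + 0.0485/12)^(−181)) / (0.0485/12)
PV = $1,802.52 × 128.195492
PV = $231,074.94

PV = PMT × (1-(1+r)^(-n))/r = $231,074.94


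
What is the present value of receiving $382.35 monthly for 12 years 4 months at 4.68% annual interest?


Present value of an ordinary annuity: PV = PMT × (1 − (1 + r)^(−n)) / r
Monthly rate r = 0.0468/12 = 0.0039, n = 148
PV = $382.35 × (1 − (1 + 0.0468/12)^(−148)) / (0.0468/12)
PV = $382.35 × 112.282321
PV = $42,931.15

PV = PMT × (1-(1+r)^(-n))/r = $42,931.15


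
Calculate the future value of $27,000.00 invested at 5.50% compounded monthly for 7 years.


Compound interest formula: A = P(1 + r/n)^(nt)
A = $27,000.00 × (1 + 0.055/12)^(12 × 7)
Growth factor: (1 + 0.055/12)^84 = 1.4683222
A = $27,000.00 × 1.4683222
A = $39,644.70

A = P(1 + r/n)^(nt) = $39,644.70


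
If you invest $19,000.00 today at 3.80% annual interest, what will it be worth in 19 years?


Future value formula: FV = PV × (1 + r)^t
FV = $19,000.00 × (1 + 0.038)^19
FV = $19,000.00 × 2.0311861
FV = $38,592.54

FV = PV × (1 + r)^t = $38,592.54


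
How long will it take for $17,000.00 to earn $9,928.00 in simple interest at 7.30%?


Rearrange the simple interest formula for t:
I = P × r × t  ⇒  t = I / (P × r)
t = $9,928.00 / ($17,000.00 × 0.073)
t = 8

t = I/(P×r) = 8 years


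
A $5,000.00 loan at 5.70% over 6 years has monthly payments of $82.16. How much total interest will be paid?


Total paid over the life of the loan = PMT × n.
Total paid = $82.16 × 72 = $5,915.52
Total interest = total paid − principal = $5,915.52 − $5,000.00 = $915.52

Total interest = (PMT × n) - PV = $915.52


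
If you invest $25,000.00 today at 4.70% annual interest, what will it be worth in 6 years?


Future value formula: FV = PV × (1 + r)^t
FV = $25,000.00 × (1 + 0.047)^6
FV = $25,000.00 × 1.317286
FV = $32,932.15

FV = PV × (1 + r)^t = $32,932.15


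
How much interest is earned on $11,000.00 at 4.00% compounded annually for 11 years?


Compound interest earned = final amount − principal.
A = P(1 + r/n)^(nt) = $11,000.00 × (1 + 0.04/1)^(1 × 11) = $16,933.99
Interest = A − P = $16,933.99 − $11,000.00 = $5,933.99

Interest = A - P = $5,933.99


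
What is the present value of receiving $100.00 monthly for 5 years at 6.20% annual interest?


Present value of an ordinary annuity: PV = PMT × (1 − (1 + r)^(−n)) / r
Monthly rate r = 0.062/12 ≈ 0.00516667, n = 60
PV = $100.00 × (1 − (1 + 0.062/12)^(−60)) / (0.062/12)
PV = $100.00 × 51.477572
PV = $5,147.76

PV = PMT × (1-(1+r)^(-n))/r = $5,147.76


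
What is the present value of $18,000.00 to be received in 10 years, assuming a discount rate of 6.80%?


Present value formula: PV = FV / (1 + r)^t
PV = $18,000.00 / (1 + 0.068)^10
PV = $18,000.00 / 1.930690
PV = $9,323.09

PV = FV / (1 + r)^t = $9,323.09


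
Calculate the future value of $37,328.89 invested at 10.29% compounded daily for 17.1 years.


Compound interest formula: A = P(1 + r/n)^(nt)
A = $37,328.89 × (1 + 0.1029/365)^(365 × 17.1)
Growth factor: (1 + 0.1029/365)^6241.5 = 5.8086142
A = $37,328.89 × 5.8086142
A = $216,829.12

A = P(1 + r/n)^(nt) = $216,829.12


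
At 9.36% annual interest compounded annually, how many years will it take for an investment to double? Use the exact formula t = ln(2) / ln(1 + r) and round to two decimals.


Doubling condition: (1 + r)^t = 2
Take ln of both sides: t × ln(1 + r) = ln(2)
t = ln(2) / ln(1 + r)
t = 0.693147 / 0.089475
t = 7.75

t = ln(2) / ln(1 + r) = 7.75 years


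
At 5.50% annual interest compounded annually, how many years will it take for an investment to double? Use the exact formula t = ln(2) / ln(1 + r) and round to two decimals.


Doubling condition: (1 + r)^t = 2
Take ln of both sides: t × ln(1 + r) = ln(2)
t = ln(2) / ln(1 + r)
t = 0.693147 / 0.053541
t = 12.95

t = ln(2) / ln(1 + r) = 12.95 years


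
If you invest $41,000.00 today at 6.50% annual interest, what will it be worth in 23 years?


Future value formula: FV = PV × (1 + r)^t
FV = $41,000.00 × (1 + 0.065)^23
FV = $41,000.00 × 4.256385733
FV = $174,511.82

FV = PV × (1 + r)^t = $174,511.82


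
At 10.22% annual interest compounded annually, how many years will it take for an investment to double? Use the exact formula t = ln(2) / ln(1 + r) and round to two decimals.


Doubling condition: (1 + r)^t = 2
Take ln of both sides: t × ln(1 + r) = ln(2)
t = ln(2) / ln(1 + r)
t = 0.693147 / 0.097308
t = 7.12

t = ln(2) / ln(1 + r) = 7.12 years


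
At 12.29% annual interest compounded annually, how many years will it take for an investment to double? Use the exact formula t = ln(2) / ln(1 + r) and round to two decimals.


Doubling condition: (1 + r)^t = 2
Take ln of both sides: t × ln(1 + r) = ln(2)
t = ln(2) / ln(1 + r)
t = 0.693147 / 0.115915
t = 5.98

t = ln(2) / ln(1 + r) = 5.98 years


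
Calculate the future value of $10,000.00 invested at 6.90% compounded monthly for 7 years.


Compound interest formula: A = P(1 + r/n)^(nt)
A = $10,000.00 × (1 + 0.069/12)^(12 × 7)
Growth factor: (1 + 0.069/12)^84 = 1.618689
A = $10,000.00 × 1.618689
A = $16,186.89

A = P(1 + r/n)^(nt) = $16,186.89


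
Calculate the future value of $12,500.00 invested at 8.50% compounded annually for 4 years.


Compound interest formula: A = P(1 + r/n)^(nt)
A = $12,500.00 × (1 + 0.085/1)^(1 × 4)
Growth factor: (1 + 0.085/1)^4 = 1.3858587
A = $12,500.00 × 1.3858587
A = $17,323.23

A = P(1 + r/n)^(nt) = $17,323.23


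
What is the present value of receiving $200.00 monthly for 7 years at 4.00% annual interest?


Present value of an ordinary annuity: PV = PMT × (1 − (1 + r)^(−n)) / r
Monthly rate r = 0.04/12 ≈ 0.00333333, n = 84
PV = $200.00 × (1 − (1 + 0.04/12)^(−84)) / (0.04/12)
PV = $200.00 × 73.159278
PV = $14,631.86

PV = PMT × (1-(1+r)^(-n))/r = $14,631.86


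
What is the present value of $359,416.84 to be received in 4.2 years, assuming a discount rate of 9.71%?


Present value formula: PV = FV / (1 + r)^t
PV = $359,416.84 / (1 + 0.0971)^4.2
PV = $359,416.84 / 1.47582242
PV = $243,536.64

PV = FV / (1 + r)^t = $243,536.64


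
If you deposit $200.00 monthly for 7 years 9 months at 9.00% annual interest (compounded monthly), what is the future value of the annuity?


Future value of an ordinary annuity: FV = PMT × ((1 + r)^n − 1) / r
Monthly rate r = 0.09/12 = 0.0075, n = 93
FV = $200.00 × ((1 + 0.09/12)^93 − 1) / (0.09/12)
FV = $200.00 × 133.800462
FV = $26,760.09

FV = PMT × ((1+r)^n - 1)/r = $26,760.09


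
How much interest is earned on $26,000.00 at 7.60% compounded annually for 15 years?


Compound interest earned = final amount − principal.
A = P(1 + r/n)^(nt) = $26,000.00 × (1 + 0.076/1)^(1 × 15) = $78,011.28
Interest = A − P = $78,011.28 − $26,000.00 = $52,011.28

Interest = A - P = $52,011.28


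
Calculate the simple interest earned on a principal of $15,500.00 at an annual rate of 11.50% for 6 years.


Simple interest formula: I = P × r × t
I = $15,500.00 × 0.115 × 6
I = $10,695.00

I = P × r × t = $10,695.00


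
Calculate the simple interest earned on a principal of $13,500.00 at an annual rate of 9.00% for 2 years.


Simple interest formula: I = P × r × t
I = $13,500.00 × 0.09 × 2
I = $2,430.00

I = P × r × t = $2,430.00


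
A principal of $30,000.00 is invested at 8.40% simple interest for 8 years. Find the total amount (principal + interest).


Total amount formula: A = P(1 + rt) = P + P·r·t
Interest: I = P × r × t = $30,000.00 × 0.084 × 8 = $20,160.00
A = P + I = $30,000.00 + $20,160.00 = $50,160.00

A = P + I = P(1 + rt) = $50,160.00


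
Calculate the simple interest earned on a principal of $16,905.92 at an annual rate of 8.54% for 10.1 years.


Simple interest formula: I = P × r × t
I = $16,905.92 × 0.0854 × 10.1
I = $14,582.03

I = P × r × t = $14,582.03


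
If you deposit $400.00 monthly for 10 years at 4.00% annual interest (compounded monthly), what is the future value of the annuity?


Future value of an ordinary annuity: FV = PMT × ((1 + r)^n − 1) / r
Monthly rate r = 0.04/12 ≈ 0.00333333, n = 120
FV = $400.00 × ((1 + 0.04/12)^120 − 1) / (0.04/12)
FV = $400.00 × 147.249805
FV = $58,899.92

FV = PMT × ((1+r)^n - 1)/r = $58,899.92


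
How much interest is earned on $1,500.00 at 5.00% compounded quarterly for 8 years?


Compound interest earned = final amount − principal.
A = P(1 + r/n)^(nt) = $1,500.00 × (1 + 0.05/4)^(4 × 8) = $2,232.20
Interest = A − P = $2,232.20 − $1,500.00 = $732.20

Interest = A - P = $732.20


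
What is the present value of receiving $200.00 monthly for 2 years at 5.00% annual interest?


Present value of an ordinary annuity: PV = PMT × (1 − (1 + r)^(−n)) / r
Monthly rate r = 0.05/12 ≈ 0.00416667, n = 24
PV = $200.00 × (1 − (1 + 0.05/12)^(−24)) / (0.05/12)
PV = $200.00 × 22.793898
PV = $4,558.78

PV = PMT × (1-(1+r)^(-n))/r = $4,558.78


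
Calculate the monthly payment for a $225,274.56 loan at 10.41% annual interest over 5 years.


Loan payment formula: PMT = PV × r / (1 − (1 + r)^(−n))
Monthly rate r = 0.1041/12 = 0.008675, n = 60 months
Denominator: 1 − (1 + 0.1041/12)^(−60) = 0.404441
PMT = $225,274.56 × (0.1041/12) / 0.404441
PMT = $4,831.99 per month

PMT = PV × r / (1-(1+r)^(-n)) = $4,831.99/month


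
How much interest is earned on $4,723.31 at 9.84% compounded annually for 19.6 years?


Compound interest earned = final amount − principal.
A = P(1 + r/n)^(nt) = $4,723.31 × (1 + 0.0984/1)^(1 × 19.6) = $29,727.11
Interest = A − P = $29,727.11 − $4,723.31 = $25,003.80

Interest = A - P = $25,003.80


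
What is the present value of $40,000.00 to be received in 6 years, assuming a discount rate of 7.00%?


Present value formula: PV = FV / (1 + r)^t
PV = $40,000.00 / (1 + 0.07)^6
PV = $40,000.00 / 1.5007304
PV = $26,653.69

PV = FV / (1 + r)^t = $26,653.69


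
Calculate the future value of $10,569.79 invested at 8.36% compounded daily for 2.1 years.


Compound interest formula: A = P(1 + r/n)^(nt)
A = $10,569.79 × (1 + 0.0836/365)^(365 × 2.1)
Growth factor: (1 + 0.0836/365)^766.5 = 1.1918895
A = $10,569.79 × 1.1918895
A = $12,598.02

A = P(1 + r/n)^(nt) = $12,598.02


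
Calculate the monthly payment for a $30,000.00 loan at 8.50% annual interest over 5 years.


Loan payment formula: PMT = PV × r / (1 − (1 + r)^(−n))
Monthly rate r = 0.085/12 ≈ 0.00708333, n = 60 months
Denominator: 1 − (1 + 0.085/12)^(−60) = 0.345250
PMT = $30,000.00 × (0.085/12) / 0.345250
PMT = $615.50 per month

PMT = PV × r / (1-(1+r)^(-n)) = $615.50/month


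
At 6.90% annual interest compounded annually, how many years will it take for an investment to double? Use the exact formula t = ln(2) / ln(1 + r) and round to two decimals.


Doubling condition: (1 + r)^t = 2
Take ln of both sides: t × ln(1 + r) = ln(2)
t = ln(2) / ln(1 + r)
t = 0.693147 / 0.066724
t = 10.39

t = ln(2) / ln(1 + r) = 10.39 years


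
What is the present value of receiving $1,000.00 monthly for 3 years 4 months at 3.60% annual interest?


Present value of an ordinary annuity: PV = PMT × (1 − (1 + r)^(−n)) / r
Monthly rate r = 0.036/12 = 0.003, n = 40
PV = $1,000.00 × (1 − (1 + 0.036/12)^(−40)) / (0.036/12)
PV = $1,000.00 × 37.640074
PV = $37,640.07

PV = PMT × (1-(1+r)^(-n))/r = $37,640.07


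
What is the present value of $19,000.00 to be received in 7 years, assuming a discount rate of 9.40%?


Present value formula: PV = FV / (1 + r)^t
PV = $19,000.00 / (1 + 0.094)^7
PV = $19,000.00 / 1.875518
PV = $10,130.53

PV = FV / (1 + r)^t = $10,130.53


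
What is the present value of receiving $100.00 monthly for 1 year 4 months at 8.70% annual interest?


Present value of an ordinary annuity: PV = PMT × (1 − (1 + r)^(−n)) / r
Monthly rate r = 0.087/12 = 0.00725, n = 16
PV = $100.00 × (1 − (1 + 0.087/12)^(−16)) / (0.087/12)
PV = $100.00 × 15.055456
PV = $1,505.55

PV = PMT × (1-(1+r)^(-n))/r = $1,505.55


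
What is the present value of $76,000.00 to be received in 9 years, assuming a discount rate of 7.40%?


Present value formula: PV = FV / (1 + r)^t
PV = $76,000.00 / (1 + 0.074)^9
PV = $76,000.00 / 1.90124696
PV = $39,973.77

PV = FV / (1 + r)^t = $39,973.77


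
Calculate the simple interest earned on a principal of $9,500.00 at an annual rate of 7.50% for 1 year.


Simple interest formula: I = P × r × t
I = $9,500.00 × 0.075 × 1
I = $712.50

I = P × r × t = $712.50


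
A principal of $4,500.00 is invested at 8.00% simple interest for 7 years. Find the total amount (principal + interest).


Total amount formula: A = P(1 + rt) = P + P·r·t
Interest: I = P × r × t = $4,500.00 × 0.08 × 7 = $2,520.00
A = P + I = $4,500.00 + $2,520.00 = $7,020.00

A = P + I = P(1 + rt) = $7,020.00


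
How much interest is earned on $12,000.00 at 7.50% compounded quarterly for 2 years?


Compound interest earned = final amount − principal.
A = P(1 + r/n)^(nt) = $12,000.00 × (1 + 0.075/4)^(4 × 2) = $13,922.66
Interest = A − P = $13,922.66 − $12,000.00 = $1,922.66

Interest = A - P = $1,922.66


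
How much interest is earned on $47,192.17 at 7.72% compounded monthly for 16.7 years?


Compound interest earned = final amount − principal.
A = P(1 + r/n)^(nt) = $47,192.17 × (1 + 0.0772/12)^(12 × 16.7) = $170,602.90
Interest = A − P = $170,602.90 − $47,192.17 = $123,410.73

Interest = A - P = $123,410.73


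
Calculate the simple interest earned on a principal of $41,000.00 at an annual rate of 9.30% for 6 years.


Simple interest formula: I = P × r × t
I = $41,000.00 × 0.093 × 6
I = $22,878.00

I = P × r × t = $22,878.00


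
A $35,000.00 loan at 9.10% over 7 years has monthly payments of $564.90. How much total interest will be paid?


Total paid over the life of the loan = PMT × n.
Total paid = $564.90 × 84 = $47,451.60
Total interest = total paid − principal = $47,451.60 − $35,000.00 = $12,451.60

Total interest = (PMT × n) - PV = $12,451.60


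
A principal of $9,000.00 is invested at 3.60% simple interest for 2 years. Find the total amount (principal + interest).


Total amount formula: A = P(1 + rt) = P + P·r·t
Interest: I = P × r × t = $9,000.00 × 0.036 × 2 = $648.00
A = P + I = $9,000.00 + $648.00 = $9,648.00

A = P + I = P(1 + rt) = $9,648.00


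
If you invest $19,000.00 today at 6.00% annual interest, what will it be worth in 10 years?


Future value formula: FV = PV × (1 + r)^t
FV = $19,000.00 × (1 + 0.06)^10
FV = $19,000.00 × 1.790848
FV = $34,026.11

FV = PV × (1 + r)^t = $34,026.11


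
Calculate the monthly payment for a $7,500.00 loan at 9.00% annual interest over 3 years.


Loan payment formula: PMT = PV × r / (1 − (1 + r)^(−n))
Monthly rate r = 0.09/12 = 0.0075, n = 36 months
Denominator: 1 − (1 + 0.09/12)^(−36) = 0.235851
PMT = $7,500.00 × (0.09/12) / 0.235851
PMT = $238.50 per month

PMT = PV × r / (1-(1+r)^(-n)) = $238.50/month


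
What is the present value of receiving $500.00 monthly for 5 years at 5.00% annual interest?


Present value of an ordinary annuity: PV = PMT × (1 − (1 + r)^(−n)) / r
Monthly rate r = 0.05/12 ≈ 0.00416667, n = 60
PV = $500.00 × (1 − (1 + 0.05/12)^(−60)) / (0.05/12)
PV = $500.00 × 52.990706
PV = $26,495.35

PV = PMT × (1-(1+r)^(-n))/r = $26,495.35


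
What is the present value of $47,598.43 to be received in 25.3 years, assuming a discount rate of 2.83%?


Present value formula: PV = FV / (1 + r)^t
PV = $47,598.43 / (1 + 0.0283)^25.3
PV = $47,598.43 / 2.0259646
PV = $23,494.21

PV = FV / (1 + r)^t = $23,494.21


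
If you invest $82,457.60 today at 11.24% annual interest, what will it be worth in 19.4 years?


Future value formula: FV = PV × (1 + r)^t
FV = $82,457.60 × (1 + 0.1124)^19.4
FV = $82,457.60 × 7.89701596
FV = $651,168.98

FV = PV × (1 + r)^t = $651,168.98


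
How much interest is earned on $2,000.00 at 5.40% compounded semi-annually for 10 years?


Compound interest earned = final amount − principal.
A = P(1 + r/n)^(nt) = $2,000.00 × (1 + 0.054/2)^(2 × 10) = $3,407.52
Interest = A − P = $3,407.52 − $2,000.00 = $1,407.52

Interest = A - P = $1,407.52


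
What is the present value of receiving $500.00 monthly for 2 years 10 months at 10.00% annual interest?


Present value of an ordinary annuity: PV = PMT × (1 − (1 + r)^(−n)) / r
Monthly rate r = 0.1/12 ≈ 0.00833333, n = 34
PV = $500.00 × (1 − (1 + 0.1/12)^(−34)) / (0.1/12)
PV = $500.00 × 29.501575
PV = $14,750.79

PV = PMT × (1-(1+r)^(-n))/r = $14,750.79


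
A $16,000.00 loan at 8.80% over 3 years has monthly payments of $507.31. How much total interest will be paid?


Total paid over the life of the loan = PMT × n.
Total paid = $507.31 × 36 = $18,263.16
Total interest = total paid − principal = $18,263.16 − $16,000.00 = $2,263.16

Total interest = (PMT × n) - PV = $2,263.16


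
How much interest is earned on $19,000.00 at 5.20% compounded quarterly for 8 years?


Compound interest earned = final amount − principal.
A = P(1 + r/n)^(nt) = $19,000.00 × (1 + 0.052/4)^(4 × 8) = $28,724.72
Interest = A − P = $28,724.72 − $19,000.00 = $9,724.72

Interest = A - P = $9,724.72


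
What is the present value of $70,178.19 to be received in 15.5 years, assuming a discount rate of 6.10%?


Present value formula: PV = FV / (1 + r)^t
PV = $70,178.19 / (1 + 0.061)^15.5
PV = $70,178.19 / 2.503736
PV = $28,029.39

PV = FV / (1 + r)^t = $28,029.39


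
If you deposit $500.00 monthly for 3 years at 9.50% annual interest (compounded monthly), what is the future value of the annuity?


Future value of an ordinary annuity: FV = PMT × ((1 + r)^n − 1) / r
Monthly rate r = 0.095/12 ≈ 0.00791667, n = 36
FV = $500.00 × ((1 + 0.095/12)^36 − 1) / (0.095/12)
FV = $500.00 × 41.465760
FV = $20,732.88

FV = PMT × ((1+r)^n - 1)/r = $20,732.88


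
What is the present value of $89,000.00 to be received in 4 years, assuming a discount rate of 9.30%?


Present value formula: PV = FV / (1 + r)^t
PV = $89,000.00 / (1 + 0.093)^4
PV = $89,000.00 / 1.4271862
PV = $62,360.47

PV = FV / (1 + r)^t = $62,360.47


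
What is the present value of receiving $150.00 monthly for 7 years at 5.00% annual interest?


Present value of an ordinary annuity: PV = PMT × (1 − (1 + r)^(−n)) / r
Monthly rate r = 0.05/12 ≈ 0.00416667, n = 84
PV = $150.00 × (1 − (1 + 0.05/12)^(−84)) / (0.05/12)
PV = $150.00 × 70.751835
PV = $10,612.78

PV = PMT × (1-(1+r)^(-n))/r = $10,612.78


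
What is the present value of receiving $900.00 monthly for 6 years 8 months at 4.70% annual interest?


Present value of an ordinary annuity: PV = PMT × (1 − (1 + r)^(−n)) / r
Monthly rate r = 0.047/12 ≈ 0.00391667, n = 80
PV = $900.00 × (1 − (1 + 0.047/12)^(−80)) / (0.047/12)
PV = $900.00 × 68.565006
PV = $61,708.51

PV = PMT × (1-(1+r)^(-n))/r = $61,708.51


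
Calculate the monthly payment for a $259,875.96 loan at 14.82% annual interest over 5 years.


Loan payment formula: PMT = PV × r / (1 − (1 + r)^(−n))
Monthly rate r = 0.1482/12 = 0.01235, n = 60 months
Denominator: 1 − (1 + 0.1482/12)^(−60) = 0.521195
PMT = $259,875.96 × (0.1482/12) / 0.521195
PMT = $6,157.90 per month

PMT = PV × r / (1-(1+r)^(-n)) = $6,157.90/month


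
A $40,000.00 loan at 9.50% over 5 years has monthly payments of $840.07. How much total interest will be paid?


Total paid over the life of the loan = PMT × n.
Total paid = $840.07 × 60 = $50,404.20
Total interest = total paid − principal = $50,404.20 − $40,000.00 = $10,404.20

Total interest = (PMT × n) - PV = $10,404.20


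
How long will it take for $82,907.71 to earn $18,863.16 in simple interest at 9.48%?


Rearrange the simple interest formula for t:
I = P × r × t  ⇒  t = I / (P × r)
t = $18,863.16 / ($82,907.71 × 0.0948)
t = 2.4

t = I/(P×r) = 2.4 years


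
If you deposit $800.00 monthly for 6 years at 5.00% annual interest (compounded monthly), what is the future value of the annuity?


Future value of an ordinary annuity: FV = PMT × ((1 + r)^n − 1) / r
Monthly rate r = 0.05/12 ≈ 0.00416667, n = 72
FV = $800.00 × ((1 + 0.05/12)^72 − 1) / (0.05/12)
FV = $800.00 × 83.764259
FV = $67,011.41

FV = PMT × ((1+r)^n - 1)/r = $67,011.41


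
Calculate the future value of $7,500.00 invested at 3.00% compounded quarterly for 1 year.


Compound interest formula: A = P(1 + r/n)^(nt)
A = $7,500.00 × (1 + 0.03/4)^(4 × 1)
Growth factor: (1 + 0.03/4)^4 = 1.030339
A = $7,500.00 × 1.030339
A = $7,727.54

A = P(1 + r/n)^(nt) = $7,727.54


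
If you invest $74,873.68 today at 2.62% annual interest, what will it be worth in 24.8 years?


Future value formula: FV = PV × (1 + r)^t
FV = $74,873.68 × (1 + 0.0262)^24.8
FV = $74,873.68 × 1.89912633
FV = $142,194.58

FV = PV × (1 + r)^t = $142,194.58


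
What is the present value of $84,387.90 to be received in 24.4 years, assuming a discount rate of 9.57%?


Present value formula: PV = FV / (1 + r)^t
PV = $84,387.90 / (1 + 0.0957)^24.4
PV = $84,387.90 / 9.299863
PV = $9,074.10

PV = FV / (1 + r)^t = $9,074.10


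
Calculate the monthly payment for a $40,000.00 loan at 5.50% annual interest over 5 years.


Loan payment formula: PMT = PV × r / (1 − (1 + r)^(−n))
Monthly rate r = 0.055/12 ≈ 0.00458333, n = 60 months
Denominator: 1 − (1 + 0.055/12)^(−60) = 0.239950
PMT = $40,000.00 × (0.055/12) / 0.239950
PMT = $764.05 per month

PMT = PV × r / (1-(1+r)^(-n)) = $764.05/month


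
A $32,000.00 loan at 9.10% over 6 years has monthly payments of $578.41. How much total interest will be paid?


Total paid over the life of the loan = PMT × n.
Total paid = $578.41 × 72 = $41,645.52
Total interest = total paid − principal = $41,645.52 − $32,000.00 = $9,645.52

Total interest = (PMT × n) - PV = $9,645.52
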